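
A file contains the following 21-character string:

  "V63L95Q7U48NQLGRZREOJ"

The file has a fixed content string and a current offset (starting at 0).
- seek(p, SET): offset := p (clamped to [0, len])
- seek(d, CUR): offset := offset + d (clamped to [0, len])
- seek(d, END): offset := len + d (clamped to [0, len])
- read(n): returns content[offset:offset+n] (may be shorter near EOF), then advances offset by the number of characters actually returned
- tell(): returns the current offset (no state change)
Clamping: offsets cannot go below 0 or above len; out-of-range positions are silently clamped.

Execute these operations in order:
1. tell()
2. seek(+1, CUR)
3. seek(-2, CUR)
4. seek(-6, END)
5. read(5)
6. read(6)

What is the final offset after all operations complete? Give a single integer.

Answer: 21

Derivation:
After 1 (tell()): offset=0
After 2 (seek(+1, CUR)): offset=1
After 3 (seek(-2, CUR)): offset=0
After 4 (seek(-6, END)): offset=15
After 5 (read(5)): returned 'RZREO', offset=20
After 6 (read(6)): returned 'J', offset=21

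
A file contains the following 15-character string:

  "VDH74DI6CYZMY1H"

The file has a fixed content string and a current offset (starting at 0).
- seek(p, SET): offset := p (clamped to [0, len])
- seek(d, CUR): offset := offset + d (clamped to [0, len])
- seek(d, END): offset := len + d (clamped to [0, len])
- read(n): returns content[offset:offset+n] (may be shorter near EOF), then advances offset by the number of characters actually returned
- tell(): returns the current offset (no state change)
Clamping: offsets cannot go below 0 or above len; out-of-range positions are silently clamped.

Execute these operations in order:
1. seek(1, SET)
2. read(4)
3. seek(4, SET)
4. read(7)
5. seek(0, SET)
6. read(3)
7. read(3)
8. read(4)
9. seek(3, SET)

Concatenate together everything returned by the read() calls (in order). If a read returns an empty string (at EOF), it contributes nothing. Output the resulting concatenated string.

After 1 (seek(1, SET)): offset=1
After 2 (read(4)): returned 'DH74', offset=5
After 3 (seek(4, SET)): offset=4
After 4 (read(7)): returned '4DI6CYZ', offset=11
After 5 (seek(0, SET)): offset=0
After 6 (read(3)): returned 'VDH', offset=3
After 7 (read(3)): returned '74D', offset=6
After 8 (read(4)): returned 'I6CY', offset=10
After 9 (seek(3, SET)): offset=3

Answer: DH744DI6CYZVDH74DI6CY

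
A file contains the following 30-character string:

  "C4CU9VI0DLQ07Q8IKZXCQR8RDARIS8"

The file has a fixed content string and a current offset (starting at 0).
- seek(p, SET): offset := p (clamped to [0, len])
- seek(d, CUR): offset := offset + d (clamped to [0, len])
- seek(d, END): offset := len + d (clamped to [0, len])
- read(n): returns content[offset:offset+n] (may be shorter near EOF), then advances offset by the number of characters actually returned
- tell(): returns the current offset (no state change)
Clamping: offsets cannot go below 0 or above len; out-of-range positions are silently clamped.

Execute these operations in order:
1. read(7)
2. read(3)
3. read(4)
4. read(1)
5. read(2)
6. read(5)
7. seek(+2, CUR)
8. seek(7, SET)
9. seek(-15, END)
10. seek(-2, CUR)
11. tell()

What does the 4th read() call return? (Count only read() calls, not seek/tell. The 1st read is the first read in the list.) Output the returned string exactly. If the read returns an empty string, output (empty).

After 1 (read(7)): returned 'C4CU9VI', offset=7
After 2 (read(3)): returned '0DL', offset=10
After 3 (read(4)): returned 'Q07Q', offset=14
After 4 (read(1)): returned '8', offset=15
After 5 (read(2)): returned 'IK', offset=17
After 6 (read(5)): returned 'ZXCQR', offset=22
After 7 (seek(+2, CUR)): offset=24
After 8 (seek(7, SET)): offset=7
After 9 (seek(-15, END)): offset=15
After 10 (seek(-2, CUR)): offset=13
After 11 (tell()): offset=13

Answer: 8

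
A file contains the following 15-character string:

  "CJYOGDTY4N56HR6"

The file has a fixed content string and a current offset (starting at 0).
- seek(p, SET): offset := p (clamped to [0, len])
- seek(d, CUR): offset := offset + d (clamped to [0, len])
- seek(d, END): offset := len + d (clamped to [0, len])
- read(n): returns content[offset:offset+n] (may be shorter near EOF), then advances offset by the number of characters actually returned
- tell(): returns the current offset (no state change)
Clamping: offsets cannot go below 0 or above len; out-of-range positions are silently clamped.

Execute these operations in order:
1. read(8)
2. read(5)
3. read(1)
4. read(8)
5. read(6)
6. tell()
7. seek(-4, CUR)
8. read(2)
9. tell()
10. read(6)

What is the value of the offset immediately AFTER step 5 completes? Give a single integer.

Answer: 15

Derivation:
After 1 (read(8)): returned 'CJYOGDTY', offset=8
After 2 (read(5)): returned '4N56H', offset=13
After 3 (read(1)): returned 'R', offset=14
After 4 (read(8)): returned '6', offset=15
After 5 (read(6)): returned '', offset=15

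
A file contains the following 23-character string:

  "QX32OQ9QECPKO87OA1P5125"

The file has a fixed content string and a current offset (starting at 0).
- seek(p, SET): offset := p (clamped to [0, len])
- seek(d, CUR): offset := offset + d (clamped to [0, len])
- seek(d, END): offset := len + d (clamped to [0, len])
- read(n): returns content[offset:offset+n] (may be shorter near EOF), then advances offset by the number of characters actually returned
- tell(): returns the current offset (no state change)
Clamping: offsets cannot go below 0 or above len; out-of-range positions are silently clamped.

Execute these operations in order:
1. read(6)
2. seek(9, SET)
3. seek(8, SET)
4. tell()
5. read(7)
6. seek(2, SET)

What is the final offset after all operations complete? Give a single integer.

After 1 (read(6)): returned 'QX32OQ', offset=6
After 2 (seek(9, SET)): offset=9
After 3 (seek(8, SET)): offset=8
After 4 (tell()): offset=8
After 5 (read(7)): returned 'ECPKO87', offset=15
After 6 (seek(2, SET)): offset=2

Answer: 2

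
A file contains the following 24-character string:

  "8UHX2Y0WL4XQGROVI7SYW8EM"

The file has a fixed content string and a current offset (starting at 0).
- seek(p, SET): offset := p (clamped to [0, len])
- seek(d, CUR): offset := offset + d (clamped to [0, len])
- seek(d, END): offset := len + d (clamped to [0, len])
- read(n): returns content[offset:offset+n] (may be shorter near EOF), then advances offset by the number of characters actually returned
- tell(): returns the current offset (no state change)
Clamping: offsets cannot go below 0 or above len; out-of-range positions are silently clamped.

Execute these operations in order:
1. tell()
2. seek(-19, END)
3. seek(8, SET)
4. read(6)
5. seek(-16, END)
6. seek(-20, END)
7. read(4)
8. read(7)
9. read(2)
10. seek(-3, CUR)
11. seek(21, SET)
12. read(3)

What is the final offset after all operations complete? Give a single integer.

After 1 (tell()): offset=0
After 2 (seek(-19, END)): offset=5
After 3 (seek(8, SET)): offset=8
After 4 (read(6)): returned 'L4XQGR', offset=14
After 5 (seek(-16, END)): offset=8
After 6 (seek(-20, END)): offset=4
After 7 (read(4)): returned '2Y0W', offset=8
After 8 (read(7)): returned 'L4XQGRO', offset=15
After 9 (read(2)): returned 'VI', offset=17
After 10 (seek(-3, CUR)): offset=14
After 11 (seek(21, SET)): offset=21
After 12 (read(3)): returned '8EM', offset=24

Answer: 24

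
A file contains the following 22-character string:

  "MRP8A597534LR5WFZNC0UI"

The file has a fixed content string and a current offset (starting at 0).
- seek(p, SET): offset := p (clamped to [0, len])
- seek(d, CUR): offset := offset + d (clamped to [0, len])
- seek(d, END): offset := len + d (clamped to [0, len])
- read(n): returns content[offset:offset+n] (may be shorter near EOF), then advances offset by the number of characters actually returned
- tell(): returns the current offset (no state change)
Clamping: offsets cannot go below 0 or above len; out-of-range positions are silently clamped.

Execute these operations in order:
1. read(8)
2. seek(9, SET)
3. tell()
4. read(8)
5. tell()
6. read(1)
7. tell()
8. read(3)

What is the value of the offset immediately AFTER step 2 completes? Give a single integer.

Answer: 9

Derivation:
After 1 (read(8)): returned 'MRP8A597', offset=8
After 2 (seek(9, SET)): offset=9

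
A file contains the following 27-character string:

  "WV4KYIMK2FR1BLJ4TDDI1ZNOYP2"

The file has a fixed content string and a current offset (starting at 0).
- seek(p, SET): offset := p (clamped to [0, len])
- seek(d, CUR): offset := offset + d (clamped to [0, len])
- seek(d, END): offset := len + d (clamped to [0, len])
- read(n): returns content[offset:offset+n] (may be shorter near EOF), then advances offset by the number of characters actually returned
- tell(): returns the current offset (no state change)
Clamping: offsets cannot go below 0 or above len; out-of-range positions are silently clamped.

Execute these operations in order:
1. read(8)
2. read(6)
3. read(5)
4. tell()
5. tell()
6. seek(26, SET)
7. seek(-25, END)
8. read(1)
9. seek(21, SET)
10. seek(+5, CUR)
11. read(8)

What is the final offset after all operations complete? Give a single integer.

After 1 (read(8)): returned 'WV4KYIMK', offset=8
After 2 (read(6)): returned '2FR1BL', offset=14
After 3 (read(5)): returned 'J4TDD', offset=19
After 4 (tell()): offset=19
After 5 (tell()): offset=19
After 6 (seek(26, SET)): offset=26
After 7 (seek(-25, END)): offset=2
After 8 (read(1)): returned '4', offset=3
After 9 (seek(21, SET)): offset=21
After 10 (seek(+5, CUR)): offset=26
After 11 (read(8)): returned '2', offset=27

Answer: 27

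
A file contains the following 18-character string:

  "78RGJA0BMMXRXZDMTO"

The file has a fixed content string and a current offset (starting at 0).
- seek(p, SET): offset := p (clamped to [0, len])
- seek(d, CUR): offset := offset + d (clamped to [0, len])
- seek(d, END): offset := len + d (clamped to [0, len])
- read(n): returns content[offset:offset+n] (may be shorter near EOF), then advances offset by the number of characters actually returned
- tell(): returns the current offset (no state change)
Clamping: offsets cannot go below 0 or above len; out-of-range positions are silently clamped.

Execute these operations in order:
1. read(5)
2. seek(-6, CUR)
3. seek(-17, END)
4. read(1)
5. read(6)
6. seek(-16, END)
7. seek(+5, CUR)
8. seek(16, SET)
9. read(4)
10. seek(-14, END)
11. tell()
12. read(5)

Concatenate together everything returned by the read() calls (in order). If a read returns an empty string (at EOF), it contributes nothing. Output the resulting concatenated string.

After 1 (read(5)): returned '78RGJ', offset=5
After 2 (seek(-6, CUR)): offset=0
After 3 (seek(-17, END)): offset=1
After 4 (read(1)): returned '8', offset=2
After 5 (read(6)): returned 'RGJA0B', offset=8
After 6 (seek(-16, END)): offset=2
After 7 (seek(+5, CUR)): offset=7
After 8 (seek(16, SET)): offset=16
After 9 (read(4)): returned 'TO', offset=18
After 10 (seek(-14, END)): offset=4
After 11 (tell()): offset=4
After 12 (read(5)): returned 'JA0BM', offset=9

Answer: 78RGJ8RGJA0BTOJA0BM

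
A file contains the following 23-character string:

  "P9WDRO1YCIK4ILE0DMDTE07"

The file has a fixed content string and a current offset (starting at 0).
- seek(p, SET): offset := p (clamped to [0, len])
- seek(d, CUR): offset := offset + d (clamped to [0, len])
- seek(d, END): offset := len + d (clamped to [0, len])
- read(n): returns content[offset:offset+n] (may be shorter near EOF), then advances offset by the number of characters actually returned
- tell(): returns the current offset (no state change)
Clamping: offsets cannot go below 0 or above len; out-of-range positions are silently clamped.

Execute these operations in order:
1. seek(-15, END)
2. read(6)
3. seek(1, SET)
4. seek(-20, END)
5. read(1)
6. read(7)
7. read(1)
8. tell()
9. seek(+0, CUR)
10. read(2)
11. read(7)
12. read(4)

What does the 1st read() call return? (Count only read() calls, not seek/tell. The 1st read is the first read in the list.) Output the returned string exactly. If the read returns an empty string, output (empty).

After 1 (seek(-15, END)): offset=8
After 2 (read(6)): returned 'CIK4IL', offset=14
After 3 (seek(1, SET)): offset=1
After 4 (seek(-20, END)): offset=3
After 5 (read(1)): returned 'D', offset=4
After 6 (read(7)): returned 'RO1YCIK', offset=11
After 7 (read(1)): returned '4', offset=12
After 8 (tell()): offset=12
After 9 (seek(+0, CUR)): offset=12
After 10 (read(2)): returned 'IL', offset=14
After 11 (read(7)): returned 'E0DMDTE', offset=21
After 12 (read(4)): returned '07', offset=23

Answer: CIK4IL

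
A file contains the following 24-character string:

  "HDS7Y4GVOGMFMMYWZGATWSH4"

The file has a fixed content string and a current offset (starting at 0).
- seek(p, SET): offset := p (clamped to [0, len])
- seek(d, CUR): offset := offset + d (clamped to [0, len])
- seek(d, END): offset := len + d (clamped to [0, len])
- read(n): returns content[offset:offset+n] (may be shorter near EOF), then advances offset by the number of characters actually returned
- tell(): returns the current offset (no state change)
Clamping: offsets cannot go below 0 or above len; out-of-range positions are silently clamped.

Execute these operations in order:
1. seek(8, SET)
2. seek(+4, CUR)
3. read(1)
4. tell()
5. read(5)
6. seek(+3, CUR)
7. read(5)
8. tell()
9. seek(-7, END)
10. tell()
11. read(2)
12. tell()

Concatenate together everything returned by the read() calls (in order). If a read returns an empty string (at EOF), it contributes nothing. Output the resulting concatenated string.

After 1 (seek(8, SET)): offset=8
After 2 (seek(+4, CUR)): offset=12
After 3 (read(1)): returned 'M', offset=13
After 4 (tell()): offset=13
After 5 (read(5)): returned 'MYWZG', offset=18
After 6 (seek(+3, CUR)): offset=21
After 7 (read(5)): returned 'SH4', offset=24
After 8 (tell()): offset=24
After 9 (seek(-7, END)): offset=17
After 10 (tell()): offset=17
After 11 (read(2)): returned 'GA', offset=19
After 12 (tell()): offset=19

Answer: MMYWZGSH4GA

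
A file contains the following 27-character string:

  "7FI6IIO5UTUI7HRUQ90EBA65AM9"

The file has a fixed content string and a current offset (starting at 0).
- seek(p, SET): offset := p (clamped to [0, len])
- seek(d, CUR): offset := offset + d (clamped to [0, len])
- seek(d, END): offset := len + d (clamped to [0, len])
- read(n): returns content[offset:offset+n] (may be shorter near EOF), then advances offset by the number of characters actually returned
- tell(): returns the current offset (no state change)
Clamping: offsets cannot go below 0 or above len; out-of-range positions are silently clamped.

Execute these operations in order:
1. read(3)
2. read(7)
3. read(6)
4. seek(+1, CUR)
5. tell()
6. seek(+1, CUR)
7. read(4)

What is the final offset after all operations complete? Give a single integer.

After 1 (read(3)): returned '7FI', offset=3
After 2 (read(7)): returned '6IIO5UT', offset=10
After 3 (read(6)): returned 'UI7HRU', offset=16
After 4 (seek(+1, CUR)): offset=17
After 5 (tell()): offset=17
After 6 (seek(+1, CUR)): offset=18
After 7 (read(4)): returned '0EBA', offset=22

Answer: 22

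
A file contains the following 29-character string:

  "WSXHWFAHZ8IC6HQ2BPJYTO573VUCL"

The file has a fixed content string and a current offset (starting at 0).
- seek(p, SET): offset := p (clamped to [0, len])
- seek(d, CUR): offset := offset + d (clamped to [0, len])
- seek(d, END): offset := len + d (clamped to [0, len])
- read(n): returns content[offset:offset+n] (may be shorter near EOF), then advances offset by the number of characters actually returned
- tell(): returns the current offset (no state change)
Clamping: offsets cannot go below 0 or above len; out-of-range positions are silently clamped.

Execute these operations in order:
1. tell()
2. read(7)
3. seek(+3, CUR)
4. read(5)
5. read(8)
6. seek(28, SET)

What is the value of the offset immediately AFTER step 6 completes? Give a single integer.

After 1 (tell()): offset=0
After 2 (read(7)): returned 'WSXHWFA', offset=7
After 3 (seek(+3, CUR)): offset=10
After 4 (read(5)): returned 'IC6HQ', offset=15
After 5 (read(8)): returned '2BPJYTO5', offset=23
After 6 (seek(28, SET)): offset=28

Answer: 28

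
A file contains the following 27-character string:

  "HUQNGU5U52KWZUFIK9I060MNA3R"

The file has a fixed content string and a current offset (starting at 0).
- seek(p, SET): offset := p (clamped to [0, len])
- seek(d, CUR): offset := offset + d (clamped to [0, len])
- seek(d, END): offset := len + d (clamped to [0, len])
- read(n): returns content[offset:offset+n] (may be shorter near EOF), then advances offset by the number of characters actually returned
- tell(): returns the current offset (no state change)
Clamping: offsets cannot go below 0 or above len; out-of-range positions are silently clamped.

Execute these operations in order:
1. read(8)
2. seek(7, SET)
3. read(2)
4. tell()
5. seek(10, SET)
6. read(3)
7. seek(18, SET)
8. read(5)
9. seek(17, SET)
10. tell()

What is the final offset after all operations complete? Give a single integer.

Answer: 17

Derivation:
After 1 (read(8)): returned 'HUQNGU5U', offset=8
After 2 (seek(7, SET)): offset=7
After 3 (read(2)): returned 'U5', offset=9
After 4 (tell()): offset=9
After 5 (seek(10, SET)): offset=10
After 6 (read(3)): returned 'KWZ', offset=13
After 7 (seek(18, SET)): offset=18
After 8 (read(5)): returned 'I060M', offset=23
After 9 (seek(17, SET)): offset=17
After 10 (tell()): offset=17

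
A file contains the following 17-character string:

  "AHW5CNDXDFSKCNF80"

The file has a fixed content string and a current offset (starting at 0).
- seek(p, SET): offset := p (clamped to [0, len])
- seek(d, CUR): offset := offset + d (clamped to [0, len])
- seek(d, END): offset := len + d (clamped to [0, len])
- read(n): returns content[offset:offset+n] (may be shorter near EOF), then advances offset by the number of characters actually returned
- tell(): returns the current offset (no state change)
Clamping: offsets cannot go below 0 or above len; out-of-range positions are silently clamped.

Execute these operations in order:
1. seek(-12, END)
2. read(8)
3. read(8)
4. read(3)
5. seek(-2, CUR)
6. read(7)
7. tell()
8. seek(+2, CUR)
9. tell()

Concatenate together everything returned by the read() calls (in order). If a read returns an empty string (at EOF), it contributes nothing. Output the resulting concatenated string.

Answer: NDXDFSKCNF8080

Derivation:
After 1 (seek(-12, END)): offset=5
After 2 (read(8)): returned 'NDXDFSKC', offset=13
After 3 (read(8)): returned 'NF80', offset=17
After 4 (read(3)): returned '', offset=17
After 5 (seek(-2, CUR)): offset=15
After 6 (read(7)): returned '80', offset=17
After 7 (tell()): offset=17
After 8 (seek(+2, CUR)): offset=17
After 9 (tell()): offset=17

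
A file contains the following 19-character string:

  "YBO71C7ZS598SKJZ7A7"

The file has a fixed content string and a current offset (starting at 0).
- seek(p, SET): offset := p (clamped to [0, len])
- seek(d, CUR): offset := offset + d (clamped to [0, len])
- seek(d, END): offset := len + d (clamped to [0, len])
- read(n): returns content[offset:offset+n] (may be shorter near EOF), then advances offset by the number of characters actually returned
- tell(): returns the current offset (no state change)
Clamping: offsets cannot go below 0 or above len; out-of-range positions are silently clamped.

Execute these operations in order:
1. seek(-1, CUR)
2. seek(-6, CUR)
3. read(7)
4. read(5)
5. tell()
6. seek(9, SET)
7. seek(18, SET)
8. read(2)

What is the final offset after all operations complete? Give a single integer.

After 1 (seek(-1, CUR)): offset=0
After 2 (seek(-6, CUR)): offset=0
After 3 (read(7)): returned 'YBO71C7', offset=7
After 4 (read(5)): returned 'ZS598', offset=12
After 5 (tell()): offset=12
After 6 (seek(9, SET)): offset=9
After 7 (seek(18, SET)): offset=18
After 8 (read(2)): returned '7', offset=19

Answer: 19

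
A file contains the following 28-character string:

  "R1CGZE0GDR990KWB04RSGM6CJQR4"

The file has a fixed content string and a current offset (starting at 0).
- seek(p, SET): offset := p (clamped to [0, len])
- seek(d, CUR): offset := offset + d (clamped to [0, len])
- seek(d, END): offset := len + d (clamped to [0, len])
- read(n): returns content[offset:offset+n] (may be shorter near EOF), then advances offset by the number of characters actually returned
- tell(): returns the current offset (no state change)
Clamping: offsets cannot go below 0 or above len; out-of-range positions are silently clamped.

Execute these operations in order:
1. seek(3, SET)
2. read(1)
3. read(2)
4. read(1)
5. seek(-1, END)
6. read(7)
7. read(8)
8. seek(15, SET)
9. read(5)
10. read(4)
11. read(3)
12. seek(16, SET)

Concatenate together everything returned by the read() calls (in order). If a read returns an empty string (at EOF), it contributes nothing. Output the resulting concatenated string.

Answer: GZE04B04RSGM6CJQR

Derivation:
After 1 (seek(3, SET)): offset=3
After 2 (read(1)): returned 'G', offset=4
After 3 (read(2)): returned 'ZE', offset=6
After 4 (read(1)): returned '0', offset=7
After 5 (seek(-1, END)): offset=27
After 6 (read(7)): returned '4', offset=28
After 7 (read(8)): returned '', offset=28
After 8 (seek(15, SET)): offset=15
After 9 (read(5)): returned 'B04RS', offset=20
After 10 (read(4)): returned 'GM6C', offset=24
After 11 (read(3)): returned 'JQR', offset=27
After 12 (seek(16, SET)): offset=16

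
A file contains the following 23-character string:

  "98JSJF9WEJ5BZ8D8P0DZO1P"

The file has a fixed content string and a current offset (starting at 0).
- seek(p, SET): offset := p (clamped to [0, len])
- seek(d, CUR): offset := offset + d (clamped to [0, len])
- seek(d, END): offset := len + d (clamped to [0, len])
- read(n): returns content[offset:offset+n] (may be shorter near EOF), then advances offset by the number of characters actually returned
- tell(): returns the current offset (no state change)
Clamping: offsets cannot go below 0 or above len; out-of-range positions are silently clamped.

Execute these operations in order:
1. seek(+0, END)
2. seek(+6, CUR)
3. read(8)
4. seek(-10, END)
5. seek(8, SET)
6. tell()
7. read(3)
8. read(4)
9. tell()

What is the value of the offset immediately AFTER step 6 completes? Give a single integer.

After 1 (seek(+0, END)): offset=23
After 2 (seek(+6, CUR)): offset=23
After 3 (read(8)): returned '', offset=23
After 4 (seek(-10, END)): offset=13
After 5 (seek(8, SET)): offset=8
After 6 (tell()): offset=8

Answer: 8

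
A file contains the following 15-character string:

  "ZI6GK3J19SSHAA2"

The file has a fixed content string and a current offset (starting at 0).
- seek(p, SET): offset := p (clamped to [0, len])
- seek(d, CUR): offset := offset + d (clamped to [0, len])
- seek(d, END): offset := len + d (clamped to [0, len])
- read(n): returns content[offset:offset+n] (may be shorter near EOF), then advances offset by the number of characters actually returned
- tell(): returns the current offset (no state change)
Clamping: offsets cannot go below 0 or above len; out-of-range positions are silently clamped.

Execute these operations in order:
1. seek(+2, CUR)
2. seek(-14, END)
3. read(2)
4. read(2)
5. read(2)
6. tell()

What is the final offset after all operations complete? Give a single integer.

After 1 (seek(+2, CUR)): offset=2
After 2 (seek(-14, END)): offset=1
After 3 (read(2)): returned 'I6', offset=3
After 4 (read(2)): returned 'GK', offset=5
After 5 (read(2)): returned '3J', offset=7
After 6 (tell()): offset=7

Answer: 7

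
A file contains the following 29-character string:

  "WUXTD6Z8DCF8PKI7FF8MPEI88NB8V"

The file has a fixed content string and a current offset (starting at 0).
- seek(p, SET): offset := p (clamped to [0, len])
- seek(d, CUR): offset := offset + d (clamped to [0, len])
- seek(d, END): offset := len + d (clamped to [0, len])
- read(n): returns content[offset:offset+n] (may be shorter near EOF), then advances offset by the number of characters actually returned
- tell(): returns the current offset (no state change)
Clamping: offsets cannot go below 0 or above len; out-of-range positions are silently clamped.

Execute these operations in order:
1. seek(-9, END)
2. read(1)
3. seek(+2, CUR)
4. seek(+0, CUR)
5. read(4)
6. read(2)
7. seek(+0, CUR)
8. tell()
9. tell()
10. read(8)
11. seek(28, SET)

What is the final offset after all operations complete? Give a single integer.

Answer: 28

Derivation:
After 1 (seek(-9, END)): offset=20
After 2 (read(1)): returned 'P', offset=21
After 3 (seek(+2, CUR)): offset=23
After 4 (seek(+0, CUR)): offset=23
After 5 (read(4)): returned '88NB', offset=27
After 6 (read(2)): returned '8V', offset=29
After 7 (seek(+0, CUR)): offset=29
After 8 (tell()): offset=29
After 9 (tell()): offset=29
After 10 (read(8)): returned '', offset=29
After 11 (seek(28, SET)): offset=28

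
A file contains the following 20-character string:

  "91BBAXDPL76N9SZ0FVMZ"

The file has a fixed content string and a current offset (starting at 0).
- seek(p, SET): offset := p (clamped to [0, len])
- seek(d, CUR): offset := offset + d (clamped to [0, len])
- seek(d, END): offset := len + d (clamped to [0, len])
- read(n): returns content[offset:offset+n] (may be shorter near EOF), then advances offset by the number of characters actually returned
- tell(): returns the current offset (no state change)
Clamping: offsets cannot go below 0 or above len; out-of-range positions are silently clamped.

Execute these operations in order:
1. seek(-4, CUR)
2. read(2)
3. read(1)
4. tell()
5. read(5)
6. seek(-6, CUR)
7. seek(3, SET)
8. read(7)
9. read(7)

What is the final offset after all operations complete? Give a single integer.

Answer: 17

Derivation:
After 1 (seek(-4, CUR)): offset=0
After 2 (read(2)): returned '91', offset=2
After 3 (read(1)): returned 'B', offset=3
After 4 (tell()): offset=3
After 5 (read(5)): returned 'BAXDP', offset=8
After 6 (seek(-6, CUR)): offset=2
After 7 (seek(3, SET)): offset=3
After 8 (read(7)): returned 'BAXDPL7', offset=10
After 9 (read(7)): returned '6N9SZ0F', offset=17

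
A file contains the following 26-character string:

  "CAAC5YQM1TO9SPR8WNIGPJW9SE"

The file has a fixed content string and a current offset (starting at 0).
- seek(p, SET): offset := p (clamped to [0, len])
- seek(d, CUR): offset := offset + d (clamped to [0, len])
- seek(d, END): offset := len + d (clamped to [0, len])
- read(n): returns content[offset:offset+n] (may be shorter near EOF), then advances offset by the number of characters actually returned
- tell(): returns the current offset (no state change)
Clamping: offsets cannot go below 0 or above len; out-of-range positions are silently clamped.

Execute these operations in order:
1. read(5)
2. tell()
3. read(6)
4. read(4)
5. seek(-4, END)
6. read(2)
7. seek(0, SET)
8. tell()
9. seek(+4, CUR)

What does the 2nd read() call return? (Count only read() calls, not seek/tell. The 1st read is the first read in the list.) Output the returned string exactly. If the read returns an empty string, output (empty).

After 1 (read(5)): returned 'CAAC5', offset=5
After 2 (tell()): offset=5
After 3 (read(6)): returned 'YQM1TO', offset=11
After 4 (read(4)): returned '9SPR', offset=15
After 5 (seek(-4, END)): offset=22
After 6 (read(2)): returned 'W9', offset=24
After 7 (seek(0, SET)): offset=0
After 8 (tell()): offset=0
After 9 (seek(+4, CUR)): offset=4

Answer: YQM1TO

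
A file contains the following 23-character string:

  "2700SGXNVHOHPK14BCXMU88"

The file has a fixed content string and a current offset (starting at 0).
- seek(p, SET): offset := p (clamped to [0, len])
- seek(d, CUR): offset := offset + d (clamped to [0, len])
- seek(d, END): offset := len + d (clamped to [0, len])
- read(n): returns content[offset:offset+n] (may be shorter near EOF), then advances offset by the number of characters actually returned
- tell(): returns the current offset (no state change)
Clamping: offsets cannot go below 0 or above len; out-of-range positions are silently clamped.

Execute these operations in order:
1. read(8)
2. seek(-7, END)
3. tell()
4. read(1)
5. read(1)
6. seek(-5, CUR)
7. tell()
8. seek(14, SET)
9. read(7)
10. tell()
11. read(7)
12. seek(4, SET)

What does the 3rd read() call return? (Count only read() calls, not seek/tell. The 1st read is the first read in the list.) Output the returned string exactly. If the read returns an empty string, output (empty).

After 1 (read(8)): returned '2700SGXN', offset=8
After 2 (seek(-7, END)): offset=16
After 3 (tell()): offset=16
After 4 (read(1)): returned 'B', offset=17
After 5 (read(1)): returned 'C', offset=18
After 6 (seek(-5, CUR)): offset=13
After 7 (tell()): offset=13
After 8 (seek(14, SET)): offset=14
After 9 (read(7)): returned '14BCXMU', offset=21
After 10 (tell()): offset=21
After 11 (read(7)): returned '88', offset=23
After 12 (seek(4, SET)): offset=4

Answer: C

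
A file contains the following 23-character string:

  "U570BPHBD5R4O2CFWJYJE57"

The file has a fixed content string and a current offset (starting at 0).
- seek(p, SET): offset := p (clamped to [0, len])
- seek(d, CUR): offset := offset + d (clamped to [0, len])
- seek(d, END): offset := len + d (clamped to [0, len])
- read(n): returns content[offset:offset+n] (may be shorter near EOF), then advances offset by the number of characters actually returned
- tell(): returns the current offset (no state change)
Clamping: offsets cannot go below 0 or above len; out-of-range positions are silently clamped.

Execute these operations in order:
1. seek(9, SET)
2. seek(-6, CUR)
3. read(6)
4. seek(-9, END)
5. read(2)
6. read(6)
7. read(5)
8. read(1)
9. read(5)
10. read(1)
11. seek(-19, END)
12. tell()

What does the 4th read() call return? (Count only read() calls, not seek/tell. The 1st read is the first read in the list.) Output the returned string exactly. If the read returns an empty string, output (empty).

After 1 (seek(9, SET)): offset=9
After 2 (seek(-6, CUR)): offset=3
After 3 (read(6)): returned '0BPHBD', offset=9
After 4 (seek(-9, END)): offset=14
After 5 (read(2)): returned 'CF', offset=16
After 6 (read(6)): returned 'WJYJE5', offset=22
After 7 (read(5)): returned '7', offset=23
After 8 (read(1)): returned '', offset=23
After 9 (read(5)): returned '', offset=23
After 10 (read(1)): returned '', offset=23
After 11 (seek(-19, END)): offset=4
After 12 (tell()): offset=4

Answer: 7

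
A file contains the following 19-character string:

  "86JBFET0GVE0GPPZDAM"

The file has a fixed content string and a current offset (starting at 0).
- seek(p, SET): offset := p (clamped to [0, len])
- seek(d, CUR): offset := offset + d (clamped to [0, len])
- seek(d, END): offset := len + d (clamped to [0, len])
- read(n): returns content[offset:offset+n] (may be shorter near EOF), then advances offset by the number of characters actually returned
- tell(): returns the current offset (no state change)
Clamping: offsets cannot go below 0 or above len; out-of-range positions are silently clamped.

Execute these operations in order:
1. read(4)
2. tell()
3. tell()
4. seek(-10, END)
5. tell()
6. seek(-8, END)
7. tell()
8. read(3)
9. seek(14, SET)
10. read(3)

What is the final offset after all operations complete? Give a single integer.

Answer: 17

Derivation:
After 1 (read(4)): returned '86JB', offset=4
After 2 (tell()): offset=4
After 3 (tell()): offset=4
After 4 (seek(-10, END)): offset=9
After 5 (tell()): offset=9
After 6 (seek(-8, END)): offset=11
After 7 (tell()): offset=11
After 8 (read(3)): returned '0GP', offset=14
After 9 (seek(14, SET)): offset=14
After 10 (read(3)): returned 'PZD', offset=17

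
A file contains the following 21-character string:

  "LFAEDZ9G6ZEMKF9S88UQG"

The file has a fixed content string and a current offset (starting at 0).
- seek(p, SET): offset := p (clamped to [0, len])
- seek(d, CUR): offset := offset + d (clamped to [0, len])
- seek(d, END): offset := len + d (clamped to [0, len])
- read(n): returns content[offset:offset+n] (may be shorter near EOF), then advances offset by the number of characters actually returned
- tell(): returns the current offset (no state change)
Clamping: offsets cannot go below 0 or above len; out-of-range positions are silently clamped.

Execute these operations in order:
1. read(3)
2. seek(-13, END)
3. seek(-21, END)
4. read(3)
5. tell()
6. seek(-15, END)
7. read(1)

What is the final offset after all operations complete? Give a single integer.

Answer: 7

Derivation:
After 1 (read(3)): returned 'LFA', offset=3
After 2 (seek(-13, END)): offset=8
After 3 (seek(-21, END)): offset=0
After 4 (read(3)): returned 'LFA', offset=3
After 5 (tell()): offset=3
After 6 (seek(-15, END)): offset=6
After 7 (read(1)): returned '9', offset=7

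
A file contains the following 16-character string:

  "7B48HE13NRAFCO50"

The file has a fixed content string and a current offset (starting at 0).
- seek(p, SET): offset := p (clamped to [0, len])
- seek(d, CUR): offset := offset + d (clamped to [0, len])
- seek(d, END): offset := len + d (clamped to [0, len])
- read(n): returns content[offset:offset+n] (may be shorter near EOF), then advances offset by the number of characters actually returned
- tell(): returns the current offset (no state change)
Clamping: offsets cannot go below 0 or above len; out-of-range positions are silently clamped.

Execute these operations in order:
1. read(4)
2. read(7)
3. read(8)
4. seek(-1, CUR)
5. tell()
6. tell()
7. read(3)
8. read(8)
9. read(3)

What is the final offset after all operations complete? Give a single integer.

Answer: 16

Derivation:
After 1 (read(4)): returned '7B48', offset=4
After 2 (read(7)): returned 'HE13NRA', offset=11
After 3 (read(8)): returned 'FCO50', offset=16
After 4 (seek(-1, CUR)): offset=15
After 5 (tell()): offset=15
After 6 (tell()): offset=15
After 7 (read(3)): returned '0', offset=16
After 8 (read(8)): returned '', offset=16
After 9 (read(3)): returned '', offset=16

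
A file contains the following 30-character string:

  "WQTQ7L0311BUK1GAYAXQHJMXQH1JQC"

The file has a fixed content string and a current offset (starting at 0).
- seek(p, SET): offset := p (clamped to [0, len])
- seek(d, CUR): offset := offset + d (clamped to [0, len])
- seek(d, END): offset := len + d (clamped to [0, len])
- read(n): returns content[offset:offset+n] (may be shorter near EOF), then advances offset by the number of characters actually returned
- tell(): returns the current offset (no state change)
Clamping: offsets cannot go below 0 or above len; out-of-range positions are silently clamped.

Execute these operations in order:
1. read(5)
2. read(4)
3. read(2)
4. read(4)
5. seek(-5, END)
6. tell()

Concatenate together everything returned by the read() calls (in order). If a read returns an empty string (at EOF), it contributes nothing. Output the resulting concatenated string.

Answer: WQTQ7L0311BUK1G

Derivation:
After 1 (read(5)): returned 'WQTQ7', offset=5
After 2 (read(4)): returned 'L031', offset=9
After 3 (read(2)): returned '1B', offset=11
After 4 (read(4)): returned 'UK1G', offset=15
After 5 (seek(-5, END)): offset=25
After 6 (tell()): offset=25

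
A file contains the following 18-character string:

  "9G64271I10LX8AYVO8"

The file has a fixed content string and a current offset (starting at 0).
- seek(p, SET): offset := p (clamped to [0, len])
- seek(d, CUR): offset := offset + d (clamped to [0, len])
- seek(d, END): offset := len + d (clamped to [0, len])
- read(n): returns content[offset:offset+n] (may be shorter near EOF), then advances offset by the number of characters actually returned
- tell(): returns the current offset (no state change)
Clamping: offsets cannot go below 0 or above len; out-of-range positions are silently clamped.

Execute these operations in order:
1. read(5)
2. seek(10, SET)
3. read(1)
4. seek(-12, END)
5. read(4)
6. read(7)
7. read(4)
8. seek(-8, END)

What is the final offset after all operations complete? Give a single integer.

After 1 (read(5)): returned '9G642', offset=5
After 2 (seek(10, SET)): offset=10
After 3 (read(1)): returned 'L', offset=11
After 4 (seek(-12, END)): offset=6
After 5 (read(4)): returned '1I10', offset=10
After 6 (read(7)): returned 'LX8AYVO', offset=17
After 7 (read(4)): returned '8', offset=18
After 8 (seek(-8, END)): offset=10

Answer: 10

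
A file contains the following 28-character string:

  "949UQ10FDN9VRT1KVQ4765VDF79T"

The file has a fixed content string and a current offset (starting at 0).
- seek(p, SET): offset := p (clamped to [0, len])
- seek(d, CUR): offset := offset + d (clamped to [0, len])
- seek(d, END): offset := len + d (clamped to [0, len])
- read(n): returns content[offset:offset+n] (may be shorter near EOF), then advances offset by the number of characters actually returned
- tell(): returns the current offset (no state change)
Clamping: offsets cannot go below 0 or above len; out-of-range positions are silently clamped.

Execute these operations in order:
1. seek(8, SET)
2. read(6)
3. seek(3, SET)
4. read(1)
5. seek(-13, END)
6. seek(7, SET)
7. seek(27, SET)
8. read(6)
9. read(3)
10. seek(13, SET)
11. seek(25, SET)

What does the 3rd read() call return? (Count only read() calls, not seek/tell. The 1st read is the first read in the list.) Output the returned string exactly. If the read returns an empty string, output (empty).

After 1 (seek(8, SET)): offset=8
After 2 (read(6)): returned 'DN9VRT', offset=14
After 3 (seek(3, SET)): offset=3
After 4 (read(1)): returned 'U', offset=4
After 5 (seek(-13, END)): offset=15
After 6 (seek(7, SET)): offset=7
After 7 (seek(27, SET)): offset=27
After 8 (read(6)): returned 'T', offset=28
After 9 (read(3)): returned '', offset=28
After 10 (seek(13, SET)): offset=13
After 11 (seek(25, SET)): offset=25

Answer: T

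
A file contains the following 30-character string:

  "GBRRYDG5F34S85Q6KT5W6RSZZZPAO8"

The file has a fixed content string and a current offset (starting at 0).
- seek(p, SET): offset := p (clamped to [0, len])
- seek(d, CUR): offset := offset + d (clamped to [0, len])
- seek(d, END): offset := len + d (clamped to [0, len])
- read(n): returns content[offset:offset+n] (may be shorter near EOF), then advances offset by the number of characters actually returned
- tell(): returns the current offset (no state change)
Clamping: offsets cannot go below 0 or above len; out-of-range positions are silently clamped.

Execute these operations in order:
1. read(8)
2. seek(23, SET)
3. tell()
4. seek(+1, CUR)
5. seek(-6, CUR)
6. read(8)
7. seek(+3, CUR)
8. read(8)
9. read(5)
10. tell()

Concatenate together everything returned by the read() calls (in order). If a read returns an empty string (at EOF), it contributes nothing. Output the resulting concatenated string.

Answer: GBRRYDG55W6RSZZZ8

Derivation:
After 1 (read(8)): returned 'GBRRYDG5', offset=8
After 2 (seek(23, SET)): offset=23
After 3 (tell()): offset=23
After 4 (seek(+1, CUR)): offset=24
After 5 (seek(-6, CUR)): offset=18
After 6 (read(8)): returned '5W6RSZZZ', offset=26
After 7 (seek(+3, CUR)): offset=29
After 8 (read(8)): returned '8', offset=30
After 9 (read(5)): returned '', offset=30
After 10 (tell()): offset=30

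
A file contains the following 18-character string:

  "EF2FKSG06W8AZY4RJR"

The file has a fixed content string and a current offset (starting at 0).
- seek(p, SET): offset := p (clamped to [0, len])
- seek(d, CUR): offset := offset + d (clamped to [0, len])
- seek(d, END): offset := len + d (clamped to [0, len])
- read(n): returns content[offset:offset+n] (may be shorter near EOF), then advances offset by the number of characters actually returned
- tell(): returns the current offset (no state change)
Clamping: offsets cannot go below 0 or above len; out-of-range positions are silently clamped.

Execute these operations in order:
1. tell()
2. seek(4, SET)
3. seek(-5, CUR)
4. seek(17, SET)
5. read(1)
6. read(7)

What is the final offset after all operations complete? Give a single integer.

After 1 (tell()): offset=0
After 2 (seek(4, SET)): offset=4
After 3 (seek(-5, CUR)): offset=0
After 4 (seek(17, SET)): offset=17
After 5 (read(1)): returned 'R', offset=18
After 6 (read(7)): returned '', offset=18

Answer: 18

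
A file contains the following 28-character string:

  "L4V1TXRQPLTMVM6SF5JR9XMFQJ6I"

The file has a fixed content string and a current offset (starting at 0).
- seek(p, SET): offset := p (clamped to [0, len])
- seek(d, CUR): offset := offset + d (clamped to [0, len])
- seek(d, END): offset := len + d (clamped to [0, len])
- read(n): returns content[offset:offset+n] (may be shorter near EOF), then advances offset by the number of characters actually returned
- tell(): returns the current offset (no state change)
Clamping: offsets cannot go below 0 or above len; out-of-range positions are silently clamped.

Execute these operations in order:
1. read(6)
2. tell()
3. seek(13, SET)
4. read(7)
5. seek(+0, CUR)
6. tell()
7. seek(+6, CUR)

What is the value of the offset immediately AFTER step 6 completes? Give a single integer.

After 1 (read(6)): returned 'L4V1TX', offset=6
After 2 (tell()): offset=6
After 3 (seek(13, SET)): offset=13
After 4 (read(7)): returned 'M6SF5JR', offset=20
After 5 (seek(+0, CUR)): offset=20
After 6 (tell()): offset=20

Answer: 20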